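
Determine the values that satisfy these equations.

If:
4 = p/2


Then:
p = 8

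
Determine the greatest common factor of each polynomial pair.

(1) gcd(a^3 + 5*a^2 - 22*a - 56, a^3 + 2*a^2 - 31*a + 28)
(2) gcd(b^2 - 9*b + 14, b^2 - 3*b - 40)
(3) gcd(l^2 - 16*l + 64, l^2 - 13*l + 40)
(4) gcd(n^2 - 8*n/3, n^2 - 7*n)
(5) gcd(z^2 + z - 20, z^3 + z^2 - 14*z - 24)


(1) = gcd((a - 4)*(a + 2)*(a + 7), (a - 4)*(a - 1)*(a + 7)) = a^2 + 3*a - 28
(2) = 1
(3) = gcd((l - 8)^2, (l - 8)*(l - 5)) = l - 8
(4) = n
(5) = z - 4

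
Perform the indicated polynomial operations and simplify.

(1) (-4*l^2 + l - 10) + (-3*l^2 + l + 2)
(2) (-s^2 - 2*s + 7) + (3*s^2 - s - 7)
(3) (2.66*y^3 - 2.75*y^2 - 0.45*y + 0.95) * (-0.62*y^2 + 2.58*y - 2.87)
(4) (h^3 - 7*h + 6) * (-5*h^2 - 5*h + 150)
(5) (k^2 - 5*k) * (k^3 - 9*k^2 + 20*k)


(1) = -7*l^2 + 2*l - 8
(2) = 2*s^2 - 3*s
(3) = -1.6492*y^5 + 8.5678*y^4 - 14.4502*y^3 + 6.1425*y^2 + 3.7425*y - 2.7265
(4) = -5*h^5 - 5*h^4 + 185*h^3 + 5*h^2 - 1080*h + 900
(5) = k^5 - 14*k^4 + 65*k^3 - 100*k^2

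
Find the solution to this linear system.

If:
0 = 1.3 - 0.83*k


Then:
k = 1.57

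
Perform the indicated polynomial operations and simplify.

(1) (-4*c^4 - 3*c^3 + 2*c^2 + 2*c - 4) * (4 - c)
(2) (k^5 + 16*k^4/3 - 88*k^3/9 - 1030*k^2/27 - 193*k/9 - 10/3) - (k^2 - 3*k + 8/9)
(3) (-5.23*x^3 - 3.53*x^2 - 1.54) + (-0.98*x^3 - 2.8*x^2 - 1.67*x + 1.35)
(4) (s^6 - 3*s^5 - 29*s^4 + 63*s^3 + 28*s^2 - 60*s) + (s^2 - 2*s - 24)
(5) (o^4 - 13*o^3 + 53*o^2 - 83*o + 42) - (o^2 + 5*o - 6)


(1) = 4*c^5 - 13*c^4 - 14*c^3 + 6*c^2 + 12*c - 16
(2) = k^5 + 16*k^4/3 - 88*k^3/9 - 1057*k^2/27 - 166*k/9 - 38/9
(3) = -6.21*x^3 - 6.33*x^2 - 1.67*x - 0.19
(4) = s^6 - 3*s^5 - 29*s^4 + 63*s^3 + 29*s^2 - 62*s - 24
(5) = o^4 - 13*o^3 + 52*o^2 - 88*o + 48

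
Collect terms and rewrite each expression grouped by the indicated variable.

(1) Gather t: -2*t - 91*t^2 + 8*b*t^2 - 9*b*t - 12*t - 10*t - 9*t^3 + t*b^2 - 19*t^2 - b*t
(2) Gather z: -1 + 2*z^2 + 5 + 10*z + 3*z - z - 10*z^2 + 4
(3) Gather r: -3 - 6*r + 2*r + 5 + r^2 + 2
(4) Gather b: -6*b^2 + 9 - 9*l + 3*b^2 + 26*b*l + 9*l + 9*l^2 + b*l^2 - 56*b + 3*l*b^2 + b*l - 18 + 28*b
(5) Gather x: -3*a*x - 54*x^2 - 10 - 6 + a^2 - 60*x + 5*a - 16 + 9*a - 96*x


(1) = -9*t^3 + t^2*(8*b - 110) + t*(b^2 - 10*b - 24)
(2) = -8*z^2 + 12*z + 8
(3) = r^2 - 4*r + 4
(4) = b^2*(3*l - 3) + b*(l^2 + 27*l - 28) + 9*l^2 - 9
(5) = a^2 + 14*a - 54*x^2 + x*(-3*a - 156) - 32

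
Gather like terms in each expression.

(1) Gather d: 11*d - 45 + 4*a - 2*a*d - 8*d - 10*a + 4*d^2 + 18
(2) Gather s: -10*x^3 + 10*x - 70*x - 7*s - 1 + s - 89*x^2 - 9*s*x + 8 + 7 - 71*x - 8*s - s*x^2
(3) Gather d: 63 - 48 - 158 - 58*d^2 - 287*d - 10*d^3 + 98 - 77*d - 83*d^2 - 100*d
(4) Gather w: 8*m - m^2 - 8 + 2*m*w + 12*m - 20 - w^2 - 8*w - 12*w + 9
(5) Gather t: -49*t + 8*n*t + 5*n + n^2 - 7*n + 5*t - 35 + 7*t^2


(1) = -6*a + 4*d^2 + d*(3 - 2*a) - 27
(2) = s*(-x^2 - 9*x - 14) - 10*x^3 - 89*x^2 - 131*x + 14
(3) = -10*d^3 - 141*d^2 - 464*d - 45
(4) = -m^2 + 20*m - w^2 + w*(2*m - 20) - 19
(5) = n^2 - 2*n + 7*t^2 + t*(8*n - 44) - 35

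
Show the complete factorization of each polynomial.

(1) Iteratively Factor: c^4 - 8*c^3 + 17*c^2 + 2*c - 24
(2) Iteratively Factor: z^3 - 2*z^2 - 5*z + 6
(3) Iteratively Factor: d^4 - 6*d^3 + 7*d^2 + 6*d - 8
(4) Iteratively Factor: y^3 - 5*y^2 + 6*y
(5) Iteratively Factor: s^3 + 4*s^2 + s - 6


(1) = (c - 3)*(c^3 - 5*c^2 + 2*c + 8) = (c - 3)*(c - 2)*(c^2 - 3*c - 4) = (c - 3)*(c - 2)*(c + 1)*(c - 4)
(2) = (z + 2)*(z^2 - 4*z + 3) = (z - 3)*(z + 2)*(z - 1)
(3) = (d - 1)*(d^3 - 5*d^2 + 2*d + 8) = (d - 1)*(d + 1)*(d^2 - 6*d + 8) = (d - 2)*(d - 1)*(d + 1)*(d - 4)
(4) = (y - 3)*(y^2 - 2*y) = (y - 3)*(y - 2)*(y)
(5) = (s + 2)*(s^2 + 2*s - 3) = (s - 1)*(s + 2)*(s + 3)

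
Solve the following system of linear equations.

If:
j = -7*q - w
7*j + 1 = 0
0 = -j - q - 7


Then:
j = -1/7
q = -48/7
w = 337/7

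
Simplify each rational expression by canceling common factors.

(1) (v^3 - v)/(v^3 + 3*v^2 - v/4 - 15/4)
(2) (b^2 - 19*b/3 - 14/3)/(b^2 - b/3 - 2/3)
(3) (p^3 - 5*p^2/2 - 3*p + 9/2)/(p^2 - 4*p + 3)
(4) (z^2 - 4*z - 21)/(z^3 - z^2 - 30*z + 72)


(1) = (4*v^2 + 4*v)/(4*v^2 + 16*v + 15)
(2) = (b - 7)/(b - 1)
(3) = p + 3/2
(4) = (z^2 - 4*z - 21)/(z^3 - z^2 - 30*z + 72)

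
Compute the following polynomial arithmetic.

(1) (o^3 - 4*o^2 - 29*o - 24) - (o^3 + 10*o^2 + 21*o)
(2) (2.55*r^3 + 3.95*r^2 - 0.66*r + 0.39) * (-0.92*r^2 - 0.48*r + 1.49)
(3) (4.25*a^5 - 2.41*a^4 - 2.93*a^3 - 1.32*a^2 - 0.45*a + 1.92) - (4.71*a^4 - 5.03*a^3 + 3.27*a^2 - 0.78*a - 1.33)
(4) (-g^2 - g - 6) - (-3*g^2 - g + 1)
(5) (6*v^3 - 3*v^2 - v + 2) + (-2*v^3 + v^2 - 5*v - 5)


(1) = -14*o^2 - 50*o - 24
(2) = -2.346*r^5 - 4.858*r^4 + 2.5107*r^3 + 5.8435*r^2 - 1.1706*r + 0.5811
(3) = 4.25*a^5 - 7.12*a^4 + 2.1*a^3 - 4.59*a^2 + 0.33*a + 3.25
(4) = 2*g^2 - 7
(5) = 4*v^3 - 2*v^2 - 6*v - 3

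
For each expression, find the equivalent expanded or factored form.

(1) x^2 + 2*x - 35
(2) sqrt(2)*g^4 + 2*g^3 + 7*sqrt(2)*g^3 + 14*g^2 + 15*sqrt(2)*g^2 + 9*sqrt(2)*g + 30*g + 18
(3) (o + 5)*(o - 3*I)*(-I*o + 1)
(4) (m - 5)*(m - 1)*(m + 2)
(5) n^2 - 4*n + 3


(1) = (x - 5)*(x + 7)
(2) = (g + 3)^2*(g + sqrt(2))*(sqrt(2)*g + sqrt(2))
(3) = -I*o^3 - 2*o^2 - 5*I*o^2 - 10*o - 3*I*o - 15*I
(4) = m^3 - 4*m^2 - 7*m + 10
(5) = (n - 3)*(n - 1)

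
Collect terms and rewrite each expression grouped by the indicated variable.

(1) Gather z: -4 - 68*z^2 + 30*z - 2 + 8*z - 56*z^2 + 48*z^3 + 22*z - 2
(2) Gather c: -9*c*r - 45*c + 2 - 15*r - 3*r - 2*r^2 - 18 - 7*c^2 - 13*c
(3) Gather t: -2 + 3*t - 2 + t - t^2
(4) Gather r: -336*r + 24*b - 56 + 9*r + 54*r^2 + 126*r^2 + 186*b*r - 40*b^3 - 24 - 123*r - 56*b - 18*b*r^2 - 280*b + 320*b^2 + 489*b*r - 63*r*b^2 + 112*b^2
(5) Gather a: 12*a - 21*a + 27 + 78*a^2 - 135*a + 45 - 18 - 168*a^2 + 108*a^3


(1) = 48*z^3 - 124*z^2 + 60*z - 8
(2) = -7*c^2 + c*(-9*r - 58) - 2*r^2 - 18*r - 16
(3) = -t^2 + 4*t - 4
(4) = -40*b^3 + 432*b^2 - 312*b + r^2*(180 - 18*b) + r*(-63*b^2 + 675*b - 450) - 80
(5) = 108*a^3 - 90*a^2 - 144*a + 54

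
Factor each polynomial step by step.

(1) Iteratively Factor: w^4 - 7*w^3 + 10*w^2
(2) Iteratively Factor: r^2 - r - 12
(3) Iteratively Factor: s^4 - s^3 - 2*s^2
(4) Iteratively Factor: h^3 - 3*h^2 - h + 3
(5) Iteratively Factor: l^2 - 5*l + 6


(1) = (w - 2)*(w^3 - 5*w^2) = w*(w - 2)*(w^2 - 5*w) = w^2*(w - 2)*(w - 5)
(2) = (r + 3)*(r - 4)
(3) = (s + 1)*(s^3 - 2*s^2) = s*(s + 1)*(s^2 - 2*s) = s^2*(s + 1)*(s - 2)
(4) = (h - 3)*(h^2 - 1) = (h - 3)*(h + 1)*(h - 1)
(5) = (l - 3)*(l - 2)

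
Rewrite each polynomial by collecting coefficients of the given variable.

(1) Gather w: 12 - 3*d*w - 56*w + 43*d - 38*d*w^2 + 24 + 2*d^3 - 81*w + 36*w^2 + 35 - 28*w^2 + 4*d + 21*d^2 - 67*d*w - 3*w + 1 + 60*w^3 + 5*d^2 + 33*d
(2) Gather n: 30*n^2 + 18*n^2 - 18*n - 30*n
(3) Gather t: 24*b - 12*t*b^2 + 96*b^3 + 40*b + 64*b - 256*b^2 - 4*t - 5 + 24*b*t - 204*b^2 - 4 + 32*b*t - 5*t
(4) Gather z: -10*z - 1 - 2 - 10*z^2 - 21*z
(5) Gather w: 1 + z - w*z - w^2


(1) = 2*d^3 + 26*d^2 + 80*d + 60*w^3 + w^2*(8 - 38*d) + w*(-70*d - 140) + 72
(2) = 48*n^2 - 48*n
(3) = 96*b^3 - 460*b^2 + 128*b + t*(-12*b^2 + 56*b - 9) - 9
(4) = -10*z^2 - 31*z - 3
(5) = -w^2 - w*z + z + 1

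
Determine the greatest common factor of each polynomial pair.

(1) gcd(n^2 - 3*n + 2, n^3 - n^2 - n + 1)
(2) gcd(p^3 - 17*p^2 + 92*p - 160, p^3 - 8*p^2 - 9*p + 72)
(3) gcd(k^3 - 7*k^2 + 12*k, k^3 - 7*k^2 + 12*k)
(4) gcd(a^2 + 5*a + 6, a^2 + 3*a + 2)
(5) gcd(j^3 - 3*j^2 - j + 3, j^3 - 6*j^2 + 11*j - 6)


(1) = n - 1
(2) = p - 8
(3) = k^3 - 7*k^2 + 12*k
(4) = gcd((a + 2)*(a + 3), (a + 1)*(a + 2)) = a + 2
(5) = j^2 - 4*j + 3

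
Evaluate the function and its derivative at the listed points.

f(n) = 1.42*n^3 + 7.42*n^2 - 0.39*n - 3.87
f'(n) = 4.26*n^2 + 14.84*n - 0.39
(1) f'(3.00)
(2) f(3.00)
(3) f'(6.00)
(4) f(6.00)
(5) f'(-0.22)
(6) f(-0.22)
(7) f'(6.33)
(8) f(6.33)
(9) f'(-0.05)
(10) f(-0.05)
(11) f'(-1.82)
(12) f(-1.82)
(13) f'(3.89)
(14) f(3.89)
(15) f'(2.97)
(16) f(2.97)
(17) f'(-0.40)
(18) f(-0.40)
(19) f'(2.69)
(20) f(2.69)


(1) = 82.47
(2) = 100.08
(3) = 242.01
(4) = 567.63
(5) = -3.45
(6) = -3.44
(7) = 264.24
(8) = 651.14
(9) = -1.12
(10) = -3.83
(11) = -13.29
(12) = 12.86
(13) = 121.80
(14) = 190.48
(15) = 81.26
(16) = 97.62
(17) = -5.64
(18) = -2.62
(19) = 70.36
(20) = 76.41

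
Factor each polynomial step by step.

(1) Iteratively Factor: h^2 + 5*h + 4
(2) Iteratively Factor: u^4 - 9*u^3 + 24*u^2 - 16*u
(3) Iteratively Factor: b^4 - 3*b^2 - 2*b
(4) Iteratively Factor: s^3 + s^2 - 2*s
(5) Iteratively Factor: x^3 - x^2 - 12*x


(1) = (h + 4)*(h + 1)
(2) = (u - 1)*(u^3 - 8*u^2 + 16*u) = (u - 4)*(u - 1)*(u^2 - 4*u) = (u - 4)^2*(u - 1)*(u)
(3) = (b)*(b^3 - 3*b - 2) = b*(b + 1)*(b^2 - b - 2) = b*(b + 1)^2*(b - 2)
(4) = (s - 1)*(s^2 + 2*s) = (s - 1)*(s + 2)*(s)
(5) = (x + 3)*(x^2 - 4*x) = x*(x + 3)*(x - 4)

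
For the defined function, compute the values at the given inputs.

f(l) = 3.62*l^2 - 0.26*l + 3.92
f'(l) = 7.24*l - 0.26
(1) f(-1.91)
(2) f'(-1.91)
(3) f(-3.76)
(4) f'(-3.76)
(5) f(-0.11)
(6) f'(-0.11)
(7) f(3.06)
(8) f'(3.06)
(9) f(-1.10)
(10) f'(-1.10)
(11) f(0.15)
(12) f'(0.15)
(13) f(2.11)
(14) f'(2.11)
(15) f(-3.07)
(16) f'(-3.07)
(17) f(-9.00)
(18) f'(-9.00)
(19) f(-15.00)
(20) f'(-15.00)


(1) = 17.62
(2) = -14.09
(3) = 56.08
(4) = -27.48
(5) = 3.99
(6) = -1.06
(7) = 37.02
(8) = 21.89
(9) = 8.59
(10) = -8.22
(11) = 3.96
(12) = 0.83
(13) = 19.49
(14) = 15.02
(15) = 38.84
(16) = -22.49
(17) = 299.48
(18) = -65.42
(19) = 822.32
(20) = -108.86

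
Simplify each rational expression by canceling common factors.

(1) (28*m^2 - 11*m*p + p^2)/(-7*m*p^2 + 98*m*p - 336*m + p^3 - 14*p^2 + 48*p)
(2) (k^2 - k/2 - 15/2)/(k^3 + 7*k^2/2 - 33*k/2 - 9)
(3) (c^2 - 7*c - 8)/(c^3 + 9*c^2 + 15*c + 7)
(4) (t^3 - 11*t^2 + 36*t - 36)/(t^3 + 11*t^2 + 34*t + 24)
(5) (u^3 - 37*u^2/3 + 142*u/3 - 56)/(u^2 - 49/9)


(1) = (-4*m + p)/(p^2 - 14*p + 48)
(2) = (2*k + 5)/(2*k^2 + 13*k + 6)
(3) = (c - 8)/(c^2 + 8*c + 7)
(4) = (t^3 - 11*t^2 + 36*t - 36)/(t^3 + 11*t^2 + 34*t + 24)
(5) = (3*u^2 - 30*u + 72)/(3*u + 7)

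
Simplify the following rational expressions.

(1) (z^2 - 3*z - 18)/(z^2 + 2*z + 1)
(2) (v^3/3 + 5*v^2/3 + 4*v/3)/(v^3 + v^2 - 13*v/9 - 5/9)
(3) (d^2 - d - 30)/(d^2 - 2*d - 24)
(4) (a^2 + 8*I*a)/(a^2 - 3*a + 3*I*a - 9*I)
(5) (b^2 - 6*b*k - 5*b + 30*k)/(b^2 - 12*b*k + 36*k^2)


(1) = (z^2 - 3*z - 18)/(z^2 + 2*z + 1)
(2) = (3*v^3 + 15*v^2 + 12*v)/(9*v^3 + 9*v^2 - 13*v - 5)
(3) = (d + 5)/(d + 4)
(4) = (a^2 + 8*I*a)/(a^2 + a*(-3 + 3*I) - 9*I)
(5) = (b - 5)/(b - 6*k)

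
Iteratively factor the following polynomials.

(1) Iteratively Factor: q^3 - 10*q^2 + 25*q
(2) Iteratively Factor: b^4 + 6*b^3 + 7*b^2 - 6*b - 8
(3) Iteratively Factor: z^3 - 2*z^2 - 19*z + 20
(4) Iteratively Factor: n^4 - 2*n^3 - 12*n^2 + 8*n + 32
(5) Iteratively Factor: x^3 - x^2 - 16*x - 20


(1) = (q)*(q^2 - 10*q + 25) = q*(q - 5)*(q - 5)
(2) = (b + 2)*(b^3 + 4*b^2 - b - 4) = (b + 1)*(b + 2)*(b^2 + 3*b - 4) = (b + 1)*(b + 2)*(b + 4)*(b - 1)
(3) = (z - 1)*(z^2 - z - 20) = (z - 1)*(z + 4)*(z - 5)
(4) = (n - 4)*(n^3 + 2*n^2 - 4*n - 8) = (n - 4)*(n + 2)*(n^2 - 4) = (n - 4)*(n + 2)^2*(n - 2)
(5) = (x + 2)*(x^2 - 3*x - 10) = (x - 5)*(x + 2)*(x + 2)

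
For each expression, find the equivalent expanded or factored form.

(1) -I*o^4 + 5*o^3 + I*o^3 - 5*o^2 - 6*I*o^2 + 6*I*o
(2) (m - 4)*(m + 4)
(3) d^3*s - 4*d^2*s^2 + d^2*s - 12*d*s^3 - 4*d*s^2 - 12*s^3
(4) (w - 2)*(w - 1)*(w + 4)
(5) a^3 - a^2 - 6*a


(1) = o*(o - I)*(o + 6*I)*(-I*o + I)
(2) = m^2 - 16
(3) = (d - 6*s)*(d + 2*s)*(d*s + s)
(4) = w^3 + w^2 - 10*w + 8
(5) = a*(a - 3)*(a + 2)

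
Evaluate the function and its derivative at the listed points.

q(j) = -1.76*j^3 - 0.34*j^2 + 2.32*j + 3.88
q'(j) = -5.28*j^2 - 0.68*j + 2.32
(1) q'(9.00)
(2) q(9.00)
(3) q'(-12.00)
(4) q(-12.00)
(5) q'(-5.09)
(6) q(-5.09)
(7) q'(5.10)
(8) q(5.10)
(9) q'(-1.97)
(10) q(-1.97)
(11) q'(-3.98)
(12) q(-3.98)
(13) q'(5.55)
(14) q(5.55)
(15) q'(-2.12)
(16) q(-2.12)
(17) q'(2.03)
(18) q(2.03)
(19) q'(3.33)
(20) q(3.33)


(1) = -431.48
(2) = -1285.82
(3) = -749.84
(4) = 2968.36
(5) = -131.01
(6) = 215.36
(7) = -138.48
(8) = -226.60
(9) = -16.83
(10) = 11.45
(11) = -78.61
(12) = 100.22
(13) = -164.09
(14) = -294.60
(15) = -19.97
(16) = 14.20
(17) = -20.82
(18) = -7.53
(19) = -58.49
(20) = -57.15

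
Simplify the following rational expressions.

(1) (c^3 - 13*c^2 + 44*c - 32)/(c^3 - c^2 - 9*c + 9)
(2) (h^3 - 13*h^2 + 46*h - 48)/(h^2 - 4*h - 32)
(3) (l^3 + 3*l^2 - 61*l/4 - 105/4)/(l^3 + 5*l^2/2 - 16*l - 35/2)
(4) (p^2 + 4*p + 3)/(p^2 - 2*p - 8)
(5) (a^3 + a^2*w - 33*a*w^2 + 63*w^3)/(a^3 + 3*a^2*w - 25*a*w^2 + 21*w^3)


(1) = (c^2 - 12*c + 32)/(c^2 - 9)
(2) = (h^2 - 5*h + 6)/(h + 4)
(3) = (2*l + 3)/(2*l + 2)
(4) = (p^2 + 4*p + 3)/(p^2 - 2*p - 8)
(5) = (-a + 3*w)/(-a + w)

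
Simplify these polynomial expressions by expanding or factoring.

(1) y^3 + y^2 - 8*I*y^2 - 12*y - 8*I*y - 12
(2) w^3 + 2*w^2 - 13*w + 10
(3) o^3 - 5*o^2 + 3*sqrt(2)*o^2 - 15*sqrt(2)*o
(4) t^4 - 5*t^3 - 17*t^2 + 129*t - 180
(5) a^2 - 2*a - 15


(1) = (y + 1)*(y - 6*I)*(y - 2*I)
(2) = (w - 2)*(w - 1)*(w + 5)
(3) = o*(o - 5)*(o + 3*sqrt(2))
(4) = (t - 4)*(t - 3)^2*(t + 5)
(5) = (a - 5)*(a + 3)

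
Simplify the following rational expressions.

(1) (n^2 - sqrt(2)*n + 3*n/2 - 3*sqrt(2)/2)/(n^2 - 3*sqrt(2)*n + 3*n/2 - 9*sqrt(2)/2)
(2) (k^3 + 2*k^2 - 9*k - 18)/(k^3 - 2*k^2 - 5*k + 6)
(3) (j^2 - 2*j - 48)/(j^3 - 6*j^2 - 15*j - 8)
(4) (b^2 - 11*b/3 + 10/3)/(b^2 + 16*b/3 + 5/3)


(1) = (4*n - 4*sqrt(2))/(4*n - 12*sqrt(2))
(2) = (k + 3)/(k - 1)
(3) = (j + 6)/(j^2 + 2*j + 1)
(4) = (3*b^2 - 11*b + 10)/(3*b^2 + 16*b + 5)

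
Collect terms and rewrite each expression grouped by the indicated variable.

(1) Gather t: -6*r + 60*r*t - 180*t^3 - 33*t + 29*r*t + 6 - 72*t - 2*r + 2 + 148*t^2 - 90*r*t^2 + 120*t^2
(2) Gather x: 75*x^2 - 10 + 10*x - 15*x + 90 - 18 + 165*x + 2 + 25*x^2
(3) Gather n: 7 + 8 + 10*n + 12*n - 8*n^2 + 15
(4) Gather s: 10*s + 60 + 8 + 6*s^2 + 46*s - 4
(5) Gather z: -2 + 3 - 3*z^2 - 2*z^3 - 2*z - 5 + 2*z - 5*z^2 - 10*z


(1) = -8*r - 180*t^3 + t^2*(268 - 90*r) + t*(89*r - 105) + 8
(2) = 100*x^2 + 160*x + 64
(3) = -8*n^2 + 22*n + 30
(4) = 6*s^2 + 56*s + 64
(5) = -2*z^3 - 8*z^2 - 10*z - 4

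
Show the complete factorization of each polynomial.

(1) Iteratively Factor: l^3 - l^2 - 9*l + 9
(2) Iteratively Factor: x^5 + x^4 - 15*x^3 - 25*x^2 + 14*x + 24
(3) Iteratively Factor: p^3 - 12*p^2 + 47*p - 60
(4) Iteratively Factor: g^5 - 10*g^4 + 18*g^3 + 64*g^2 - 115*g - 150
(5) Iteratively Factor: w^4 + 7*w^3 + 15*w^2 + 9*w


(1) = (l - 3)*(l^2 + 2*l - 3) = (l - 3)*(l - 1)*(l + 3)
(2) = (x - 4)*(x^4 + 5*x^3 + 5*x^2 - 5*x - 6) = (x - 4)*(x + 3)*(x^3 + 2*x^2 - x - 2) = (x - 4)*(x + 2)*(x + 3)*(x^2 - 1) = (x - 4)*(x - 1)*(x + 2)*(x + 3)*(x + 1)
(3) = (p - 4)*(p^2 - 8*p + 15) = (p - 5)*(p - 4)*(p - 3)
(4) = (g + 2)*(g^4 - 12*g^3 + 42*g^2 - 20*g - 75) = (g - 5)*(g + 2)*(g^3 - 7*g^2 + 7*g + 15) = (g - 5)^2*(g + 2)*(g^2 - 2*g - 3) = (g - 5)^2*(g - 3)*(g + 2)*(g + 1)
(5) = (w + 3)*(w^3 + 4*w^2 + 3*w) = (w + 1)*(w + 3)*(w^2 + 3*w) = (w + 1)*(w + 3)^2*(w)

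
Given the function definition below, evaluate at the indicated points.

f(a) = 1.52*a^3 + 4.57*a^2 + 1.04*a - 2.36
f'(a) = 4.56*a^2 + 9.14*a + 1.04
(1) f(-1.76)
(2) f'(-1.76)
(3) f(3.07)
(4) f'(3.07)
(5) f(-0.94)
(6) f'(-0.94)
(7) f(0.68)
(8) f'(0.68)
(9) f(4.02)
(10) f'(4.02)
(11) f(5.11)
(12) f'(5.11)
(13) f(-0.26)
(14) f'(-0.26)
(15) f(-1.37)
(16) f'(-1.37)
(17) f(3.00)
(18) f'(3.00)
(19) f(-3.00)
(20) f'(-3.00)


(1) = 1.68
(2) = -0.92
(3) = 87.88
(4) = 72.08
(5) = -0.56
(6) = -3.52
(7) = 0.94
(8) = 9.36
(9) = 174.42
(10) = 111.47
(11) = 325.10
(12) = 166.82
(13) = -2.35
(14) = -1.03
(15) = 0.88
(16) = -2.92
(17) = 82.93
(18) = 69.50
(19) = -5.39
(20) = 14.66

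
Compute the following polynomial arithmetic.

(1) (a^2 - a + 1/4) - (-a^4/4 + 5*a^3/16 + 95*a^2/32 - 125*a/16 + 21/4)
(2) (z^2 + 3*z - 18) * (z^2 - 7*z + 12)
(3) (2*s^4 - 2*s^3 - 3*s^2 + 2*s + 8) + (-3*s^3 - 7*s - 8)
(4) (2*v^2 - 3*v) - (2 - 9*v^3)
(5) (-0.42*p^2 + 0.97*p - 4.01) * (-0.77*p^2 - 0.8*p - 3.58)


(1) = a^4/4 - 5*a^3/16 - 63*a^2/32 + 109*a/16 - 5
(2) = z^4 - 4*z^3 - 27*z^2 + 162*z - 216
(3) = 2*s^4 - 5*s^3 - 3*s^2 - 5*s
(4) = 9*v^3 + 2*v^2 - 3*v - 2
(5) = 0.3234*p^4 - 0.4109*p^3 + 3.8153*p^2 - 0.2646*p + 14.3558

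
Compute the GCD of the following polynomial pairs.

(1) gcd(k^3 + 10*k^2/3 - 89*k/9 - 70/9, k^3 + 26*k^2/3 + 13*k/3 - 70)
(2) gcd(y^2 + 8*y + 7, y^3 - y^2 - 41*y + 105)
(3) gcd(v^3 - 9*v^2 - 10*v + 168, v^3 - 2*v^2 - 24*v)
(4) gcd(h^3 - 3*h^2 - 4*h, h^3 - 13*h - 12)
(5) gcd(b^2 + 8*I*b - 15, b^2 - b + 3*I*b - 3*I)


(1) = gcd((k - 7/3)*(k + 2/3)*(k + 5), (k - 7/3)*(k + 5)*(k + 6)) = k^2 + 8*k/3 - 35/3
(2) = gcd((y + 1)*(y + 7), (y - 5)*(y - 3)*(y + 7)) = y + 7
(3) = gcd((v - 7)*(v - 6)*(v + 4), v*(v - 6)*(v + 4)) = v^2 - 2*v - 24
(4) = gcd(h*(h - 4)*(h + 1), (h - 4)*(h + 1)*(h + 3)) = h^2 - 3*h - 4
(5) = b + 3*I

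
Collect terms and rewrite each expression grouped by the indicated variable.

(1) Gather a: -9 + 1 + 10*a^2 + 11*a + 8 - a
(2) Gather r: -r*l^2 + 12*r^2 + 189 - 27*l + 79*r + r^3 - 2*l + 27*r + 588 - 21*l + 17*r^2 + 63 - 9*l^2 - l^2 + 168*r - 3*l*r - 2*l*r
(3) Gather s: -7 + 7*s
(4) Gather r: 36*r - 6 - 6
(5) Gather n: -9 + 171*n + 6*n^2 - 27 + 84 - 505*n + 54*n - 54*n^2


(1) = 10*a^2 + 10*a
(2) = -10*l^2 - 50*l + r^3 + 29*r^2 + r*(-l^2 - 5*l + 274) + 840
(3) = 7*s - 7
(4) = 36*r - 12
(5) = -48*n^2 - 280*n + 48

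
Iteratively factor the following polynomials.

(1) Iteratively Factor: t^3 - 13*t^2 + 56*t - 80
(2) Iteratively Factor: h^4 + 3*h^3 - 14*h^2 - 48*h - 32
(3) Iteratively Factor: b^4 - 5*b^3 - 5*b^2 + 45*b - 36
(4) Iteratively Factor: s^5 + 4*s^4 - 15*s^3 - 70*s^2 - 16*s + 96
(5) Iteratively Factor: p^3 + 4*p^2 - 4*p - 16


(1) = (t - 4)*(t^2 - 9*t + 20) = (t - 4)^2*(t - 5)
(2) = (h - 4)*(h^3 + 7*h^2 + 14*h + 8) = (h - 4)*(h + 2)*(h^2 + 5*h + 4) = (h - 4)*(h + 1)*(h + 2)*(h + 4)
(3) = (b - 3)*(b^3 - 2*b^2 - 11*b + 12) = (b - 3)*(b - 1)*(b^2 - b - 12) = (b - 4)*(b - 3)*(b - 1)*(b + 3)
(4) = (s - 4)*(s^4 + 8*s^3 + 17*s^2 - 2*s - 24) = (s - 4)*(s + 4)*(s^3 + 4*s^2 + s - 6) = (s - 4)*(s + 3)*(s + 4)*(s^2 + s - 2) = (s - 4)*(s - 1)*(s + 3)*(s + 4)*(s + 2)
(5) = (p + 2)*(p^2 + 2*p - 8) = (p - 2)*(p + 2)*(p + 4)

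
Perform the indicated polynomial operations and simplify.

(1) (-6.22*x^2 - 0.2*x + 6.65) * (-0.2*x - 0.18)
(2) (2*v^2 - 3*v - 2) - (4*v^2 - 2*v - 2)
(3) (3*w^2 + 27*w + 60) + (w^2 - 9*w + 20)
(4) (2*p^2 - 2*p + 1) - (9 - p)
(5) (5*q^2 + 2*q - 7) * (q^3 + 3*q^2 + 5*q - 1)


(1) = 1.244*x^3 + 1.1596*x^2 - 1.294*x - 1.197
(2) = -2*v^2 - v
(3) = 4*w^2 + 18*w + 80
(4) = 2*p^2 - p - 8
(5) = 5*q^5 + 17*q^4 + 24*q^3 - 16*q^2 - 37*q + 7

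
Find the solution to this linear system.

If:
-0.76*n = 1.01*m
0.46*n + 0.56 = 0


Then:
m = 0.92
n = -1.22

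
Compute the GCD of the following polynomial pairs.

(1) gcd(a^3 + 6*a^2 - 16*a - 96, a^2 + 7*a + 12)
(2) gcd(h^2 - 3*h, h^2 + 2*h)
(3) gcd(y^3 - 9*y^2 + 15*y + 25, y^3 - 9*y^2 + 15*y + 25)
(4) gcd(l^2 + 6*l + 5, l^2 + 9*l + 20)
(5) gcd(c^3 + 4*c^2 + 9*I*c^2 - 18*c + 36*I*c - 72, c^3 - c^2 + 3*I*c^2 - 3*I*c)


(1) = a + 4
(2) = gcd(h*(h - 3), h*(h + 2)) = h
(3) = gcd((y - 5)^2*(y + 1), (y - 5)^2*(y + 1)) = y^3 - 9*y^2 + 15*y + 25
(4) = gcd((l + 1)*(l + 5), (l + 4)*(l + 5)) = l + 5
(5) = c + 3*I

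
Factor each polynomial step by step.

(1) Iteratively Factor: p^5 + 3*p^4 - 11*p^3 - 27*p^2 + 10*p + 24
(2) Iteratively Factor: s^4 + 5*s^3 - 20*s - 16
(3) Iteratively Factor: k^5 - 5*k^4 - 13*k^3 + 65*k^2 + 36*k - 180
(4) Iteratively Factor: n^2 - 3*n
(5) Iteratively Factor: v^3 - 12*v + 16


(1) = (p + 1)*(p^4 + 2*p^3 - 13*p^2 - 14*p + 24) = (p + 1)*(p + 4)*(p^3 - 2*p^2 - 5*p + 6) = (p - 3)*(p + 1)*(p + 4)*(p^2 + p - 2) = (p - 3)*(p + 1)*(p + 2)*(p + 4)*(p - 1)
(2) = (s - 2)*(s^3 + 7*s^2 + 14*s + 8) = (s - 2)*(s + 2)*(s^2 + 5*s + 4) = (s - 2)*(s + 1)*(s + 2)*(s + 4)
(3) = (k - 5)*(k^4 - 13*k^2 + 36) = (k - 5)*(k - 3)*(k^3 + 3*k^2 - 4*k - 12) = (k - 5)*(k - 3)*(k + 3)*(k^2 - 4) = (k - 5)*(k - 3)*(k - 2)*(k + 3)*(k + 2)
(4) = (n)*(n - 3)
(5) = (v - 2)*(v^2 + 2*v - 8) = (v - 2)^2*(v + 4)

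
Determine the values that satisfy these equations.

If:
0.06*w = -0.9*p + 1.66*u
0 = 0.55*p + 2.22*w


Then:
p = -4.03636363636364*w
u = -2.15224534501643*w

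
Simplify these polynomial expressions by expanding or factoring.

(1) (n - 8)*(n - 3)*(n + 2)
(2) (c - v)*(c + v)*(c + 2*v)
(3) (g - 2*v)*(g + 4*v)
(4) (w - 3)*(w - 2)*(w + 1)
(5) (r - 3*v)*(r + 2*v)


(1) = n^3 - 9*n^2 + 2*n + 48
(2) = c^3 + 2*c^2*v - c*v^2 - 2*v^3
(3) = g^2 + 2*g*v - 8*v^2
(4) = w^3 - 4*w^2 + w + 6
(5) = r^2 - r*v - 6*v^2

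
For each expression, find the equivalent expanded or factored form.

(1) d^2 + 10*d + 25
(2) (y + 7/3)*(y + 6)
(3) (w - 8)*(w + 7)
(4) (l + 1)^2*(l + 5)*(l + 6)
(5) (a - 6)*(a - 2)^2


(1) = (d + 5)^2
(2) = y^2 + 25*y/3 + 14
(3) = w^2 - w - 56
(4) = l^4 + 13*l^3 + 53*l^2 + 71*l + 30
(5) = a^3 - 10*a^2 + 28*a - 24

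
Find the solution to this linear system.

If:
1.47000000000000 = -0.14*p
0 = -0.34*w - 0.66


Then:
p = -10.50
w = -1.94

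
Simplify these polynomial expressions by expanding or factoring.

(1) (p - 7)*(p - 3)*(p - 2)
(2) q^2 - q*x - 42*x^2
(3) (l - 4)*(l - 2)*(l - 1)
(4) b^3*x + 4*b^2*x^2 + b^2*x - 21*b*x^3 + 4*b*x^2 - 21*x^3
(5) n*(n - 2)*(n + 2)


(1) = p^3 - 12*p^2 + 41*p - 42
(2) = (q - 7*x)*(q + 6*x)
(3) = l^3 - 7*l^2 + 14*l - 8
(4) = (b - 3*x)*(b + 7*x)*(b*x + x)
(5) = n^3 - 4*n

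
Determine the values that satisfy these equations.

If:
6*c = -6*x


Then:
c = -x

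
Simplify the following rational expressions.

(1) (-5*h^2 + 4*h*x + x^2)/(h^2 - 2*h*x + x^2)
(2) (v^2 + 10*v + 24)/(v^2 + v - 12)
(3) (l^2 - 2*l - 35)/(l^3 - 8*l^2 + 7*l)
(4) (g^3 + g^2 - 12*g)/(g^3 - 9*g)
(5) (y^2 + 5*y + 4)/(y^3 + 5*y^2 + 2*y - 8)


(1) = (5*h + x)/(-h + x)
(2) = (v + 6)/(v - 3)
(3) = (l + 5)/(l^2 - l)
(4) = (g + 4)/(g + 3)
(5) = (y + 1)/(y^2 + y - 2)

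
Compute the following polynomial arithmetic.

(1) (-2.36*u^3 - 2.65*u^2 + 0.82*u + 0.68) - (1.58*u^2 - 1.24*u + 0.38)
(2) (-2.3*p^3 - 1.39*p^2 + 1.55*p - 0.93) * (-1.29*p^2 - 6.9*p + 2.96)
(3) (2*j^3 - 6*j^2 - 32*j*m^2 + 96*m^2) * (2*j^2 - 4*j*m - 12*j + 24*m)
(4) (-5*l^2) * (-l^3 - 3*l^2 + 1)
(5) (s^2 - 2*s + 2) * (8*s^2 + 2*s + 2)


(1) = -2.36*u^3 - 4.23*u^2 + 2.06*u + 0.3
(2) = 2.967*p^5 + 17.6631*p^4 + 0.7835*p^3 - 13.6097*p^2 + 11.005*p - 2.7528
(3) = 4*j^5 - 8*j^4*m - 36*j^4 - 64*j^3*m^2 + 72*j^3*m + 72*j^3 + 128*j^2*m^3 + 576*j^2*m^2 - 144*j^2*m - 1152*j*m^3 - 1152*j*m^2 + 2304*m^3
(4) = 5*l^5 + 15*l^4 - 5*l^2
(5) = 8*s^4 - 14*s^3 + 14*s^2 + 4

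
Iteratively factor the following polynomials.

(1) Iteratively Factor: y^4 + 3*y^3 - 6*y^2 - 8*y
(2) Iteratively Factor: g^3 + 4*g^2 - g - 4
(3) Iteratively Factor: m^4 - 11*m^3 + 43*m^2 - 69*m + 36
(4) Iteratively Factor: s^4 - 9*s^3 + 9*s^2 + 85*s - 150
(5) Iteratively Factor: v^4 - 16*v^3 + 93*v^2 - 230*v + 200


(1) = (y - 2)*(y^3 + 5*y^2 + 4*y) = y*(y - 2)*(y^2 + 5*y + 4) = y*(y - 2)*(y + 1)*(y + 4)
(2) = (g + 1)*(g^2 + 3*g - 4) = (g - 1)*(g + 1)*(g + 4)
(3) = (m - 3)*(m^3 - 8*m^2 + 19*m - 12) = (m - 3)^2*(m^2 - 5*m + 4) = (m - 4)*(m - 3)^2*(m - 1)
(4) = (s - 5)*(s^3 - 4*s^2 - 11*s + 30) = (s - 5)*(s + 3)*(s^2 - 7*s + 10) = (s - 5)^2*(s + 3)*(s - 2)
(5) = (v - 4)*(v^3 - 12*v^2 + 45*v - 50) = (v - 4)*(v - 2)*(v^2 - 10*v + 25) = (v - 5)*(v - 4)*(v - 2)*(v - 5)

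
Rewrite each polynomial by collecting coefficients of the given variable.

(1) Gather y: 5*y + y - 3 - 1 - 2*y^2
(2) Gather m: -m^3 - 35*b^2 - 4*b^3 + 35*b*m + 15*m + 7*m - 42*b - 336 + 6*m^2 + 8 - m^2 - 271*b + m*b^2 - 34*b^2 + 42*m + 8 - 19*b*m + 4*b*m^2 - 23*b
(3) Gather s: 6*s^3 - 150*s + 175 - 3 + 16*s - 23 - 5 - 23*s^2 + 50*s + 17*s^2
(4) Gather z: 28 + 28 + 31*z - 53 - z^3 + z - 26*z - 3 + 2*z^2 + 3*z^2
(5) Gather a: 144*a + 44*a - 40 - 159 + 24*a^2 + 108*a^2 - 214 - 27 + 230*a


(1) = -2*y^2 + 6*y - 4
(2) = -4*b^3 - 69*b^2 - 336*b - m^3 + m^2*(4*b + 5) + m*(b^2 + 16*b + 64) - 320
(3) = 6*s^3 - 6*s^2 - 84*s + 144
(4) = -z^3 + 5*z^2 + 6*z
(5) = 132*a^2 + 418*a - 440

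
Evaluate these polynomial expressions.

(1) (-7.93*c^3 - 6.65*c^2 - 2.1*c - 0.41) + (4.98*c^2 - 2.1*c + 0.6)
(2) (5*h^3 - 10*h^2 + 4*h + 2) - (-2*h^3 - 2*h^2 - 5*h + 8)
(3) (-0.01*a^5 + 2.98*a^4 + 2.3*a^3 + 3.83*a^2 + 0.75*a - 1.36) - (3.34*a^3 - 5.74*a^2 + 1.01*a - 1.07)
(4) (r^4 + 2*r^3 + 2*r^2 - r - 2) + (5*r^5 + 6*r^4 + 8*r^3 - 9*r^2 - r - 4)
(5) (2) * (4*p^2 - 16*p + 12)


(1) = -7.93*c^3 - 1.67*c^2 - 4.2*c + 0.19
(2) = 7*h^3 - 8*h^2 + 9*h - 6
(3) = -0.01*a^5 + 2.98*a^4 - 1.04*a^3 + 9.57*a^2 - 0.26*a - 0.29
(4) = 5*r^5 + 7*r^4 + 10*r^3 - 7*r^2 - 2*r - 6
(5) = 8*p^2 - 32*p + 24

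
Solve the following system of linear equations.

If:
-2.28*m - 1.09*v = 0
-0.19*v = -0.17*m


Then:
m = 0.00
v = 0.00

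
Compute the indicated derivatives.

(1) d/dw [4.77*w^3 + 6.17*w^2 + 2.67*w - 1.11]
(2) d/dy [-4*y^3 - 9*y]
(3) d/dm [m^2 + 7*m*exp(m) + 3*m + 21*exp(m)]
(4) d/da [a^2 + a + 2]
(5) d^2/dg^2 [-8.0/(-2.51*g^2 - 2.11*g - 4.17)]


(1) = 14.31*w^2 + 12.34*w + 2.67
(2) = -12*y^2 - 9
(3) = 7*m*exp(m) + 2*m + 28*exp(m) + 3
(4) = 2*a + 1
(5) = (-100.8016*g^2 - 84.7376*g + 8.0*(5.02*g + 2.11)*(10.04*g + 4.22) - 167.4672)/(2.51*g^2 + 2.11*g + 4.17)^3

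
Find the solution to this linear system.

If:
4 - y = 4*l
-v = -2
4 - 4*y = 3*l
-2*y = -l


Then:
No Solution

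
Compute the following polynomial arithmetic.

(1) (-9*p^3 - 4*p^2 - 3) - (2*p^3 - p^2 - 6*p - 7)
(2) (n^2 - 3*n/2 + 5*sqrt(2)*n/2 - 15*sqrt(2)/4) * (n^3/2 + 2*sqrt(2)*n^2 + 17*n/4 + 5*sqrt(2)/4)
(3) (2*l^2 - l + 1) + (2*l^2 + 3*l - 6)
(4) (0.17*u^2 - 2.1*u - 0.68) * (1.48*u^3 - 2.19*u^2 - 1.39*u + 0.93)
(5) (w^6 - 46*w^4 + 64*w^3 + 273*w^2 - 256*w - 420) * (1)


(1) = -11*p^3 - 3*p^2 + 6*p + 4
(2) = n^5/2 - 3*n^4/4 + 13*sqrt(2)*n^4/4 - 39*sqrt(2)*n^3/8 + 57*n^3/4 - 171*n^2/8 + 95*sqrt(2)*n^2/8 - 285*sqrt(2)*n/16 + 25*n/4 - 75/8
(3) = 4*l^2 + 2*l - 5
(4) = 0.2516*u^5 - 3.4803*u^4 + 3.3563*u^3 + 4.5663*u^2 - 1.0078*u - 0.6324
(5) = w^6 - 46*w^4 + 64*w^3 + 273*w^2 - 256*w - 420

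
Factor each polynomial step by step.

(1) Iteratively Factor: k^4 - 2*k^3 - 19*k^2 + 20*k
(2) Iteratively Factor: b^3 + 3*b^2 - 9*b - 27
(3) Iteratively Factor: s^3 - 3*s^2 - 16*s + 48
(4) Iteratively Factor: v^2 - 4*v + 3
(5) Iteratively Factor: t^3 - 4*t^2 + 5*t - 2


(1) = (k + 4)*(k^3 - 6*k^2 + 5*k) = (k - 1)*(k + 4)*(k^2 - 5*k) = k*(k - 1)*(k + 4)*(k - 5)
(2) = (b - 3)*(b^2 + 6*b + 9) = (b - 3)*(b + 3)*(b + 3)
(3) = (s - 3)*(s^2 - 16) = (s - 4)*(s - 3)*(s + 4)
(4) = (v - 1)*(v - 3)
(5) = (t - 1)*(t^2 - 3*t + 2) = (t - 2)*(t - 1)*(t - 1)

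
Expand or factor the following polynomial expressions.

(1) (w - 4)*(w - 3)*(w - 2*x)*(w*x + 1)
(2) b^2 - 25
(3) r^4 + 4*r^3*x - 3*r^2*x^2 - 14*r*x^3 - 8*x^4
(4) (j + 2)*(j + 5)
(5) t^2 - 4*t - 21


(1) = w^4*x - 2*w^3*x^2 - 7*w^3*x + w^3 + 14*w^2*x^2 + 10*w^2*x - 7*w^2 - 24*w*x^2 + 14*w*x + 12*w - 24*x
(2) = (b - 5)*(b + 5)
(3) = (r - 2*x)*(r + x)^2*(r + 4*x)
(4) = j^2 + 7*j + 10
(5) = (t - 7)*(t + 3)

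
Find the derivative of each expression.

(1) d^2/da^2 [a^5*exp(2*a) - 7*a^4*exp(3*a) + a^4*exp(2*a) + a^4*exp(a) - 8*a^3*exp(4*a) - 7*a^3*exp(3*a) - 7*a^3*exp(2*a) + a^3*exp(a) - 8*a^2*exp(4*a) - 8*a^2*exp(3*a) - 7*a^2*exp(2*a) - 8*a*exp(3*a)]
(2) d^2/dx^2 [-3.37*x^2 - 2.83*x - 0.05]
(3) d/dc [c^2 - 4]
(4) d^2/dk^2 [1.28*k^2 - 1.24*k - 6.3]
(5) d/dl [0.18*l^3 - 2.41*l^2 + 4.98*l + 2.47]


(1) = (4*a^5*exp(a) - 63*a^4*exp(2*a) + 24*a^4*exp(a) + a^4 - 128*a^3*exp(3*a) - 231*a^3*exp(2*a) + 8*a^3*exp(a) + 9*a^3 - 320*a^2*exp(3*a) - 282*a^2*exp(2*a) - 100*a^2*exp(a) + 18*a^2 - 176*a*exp(3*a) - 210*a*exp(2*a) - 98*a*exp(a) + 6*a - 16*exp(3*a) - 64*exp(2*a) - 14*exp(a))*exp(a)
(2) = -6.74000000000000
(3) = 2*c
(4) = 2.56000000000000
(5) = 0.54*l^2 - 4.82*l + 4.98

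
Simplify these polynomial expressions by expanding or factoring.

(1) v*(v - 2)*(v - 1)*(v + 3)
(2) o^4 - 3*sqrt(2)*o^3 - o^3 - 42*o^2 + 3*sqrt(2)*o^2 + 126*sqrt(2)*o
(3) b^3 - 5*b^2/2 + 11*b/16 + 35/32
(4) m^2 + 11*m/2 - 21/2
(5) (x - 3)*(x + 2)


(1) = v^4 - 7*v^2 + 6*v
(2) = o*(o - 7)*(o + 6)*(o - 3*sqrt(2))
(3) = (b - 7/4)*(b - 5/4)*(b + 1/2)
(4) = (m - 3/2)*(m + 7)
(5) = x^2 - x - 6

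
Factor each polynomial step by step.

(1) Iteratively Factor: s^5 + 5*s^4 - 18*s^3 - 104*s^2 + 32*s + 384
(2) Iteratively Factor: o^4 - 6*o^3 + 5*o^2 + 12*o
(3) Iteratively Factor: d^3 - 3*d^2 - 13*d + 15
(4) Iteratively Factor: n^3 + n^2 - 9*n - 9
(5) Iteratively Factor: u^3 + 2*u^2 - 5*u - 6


(1) = (s + 4)*(s^4 + s^3 - 22*s^2 - 16*s + 96) = (s + 3)*(s + 4)*(s^3 - 2*s^2 - 16*s + 32) = (s - 2)*(s + 3)*(s + 4)*(s^2 - 16) = (s - 2)*(s + 3)*(s + 4)^2*(s - 4)
(2) = (o - 3)*(o^3 - 3*o^2 - 4*o) = (o - 3)*(o + 1)*(o^2 - 4*o) = (o - 4)*(o - 3)*(o + 1)*(o)
(3) = (d - 5)*(d^2 + 2*d - 3) = (d - 5)*(d + 3)*(d - 1)
(4) = (n + 1)*(n^2 - 9) = (n + 1)*(n + 3)*(n - 3)
(5) = (u - 2)*(u^2 + 4*u + 3) = (u - 2)*(u + 1)*(u + 3)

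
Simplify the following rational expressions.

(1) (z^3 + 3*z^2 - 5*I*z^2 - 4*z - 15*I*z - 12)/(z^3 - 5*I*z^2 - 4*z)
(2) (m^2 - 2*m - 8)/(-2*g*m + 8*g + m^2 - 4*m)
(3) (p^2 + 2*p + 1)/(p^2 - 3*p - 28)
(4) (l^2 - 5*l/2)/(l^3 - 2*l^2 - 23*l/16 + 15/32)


(1) = (z + 3)/z
(2) = (-m - 2)/(2*g - m)
(3) = (p^2 + 2*p + 1)/(p^2 - 3*p - 28)
(4) = 16*l/(16*l^2 + 8*l - 3)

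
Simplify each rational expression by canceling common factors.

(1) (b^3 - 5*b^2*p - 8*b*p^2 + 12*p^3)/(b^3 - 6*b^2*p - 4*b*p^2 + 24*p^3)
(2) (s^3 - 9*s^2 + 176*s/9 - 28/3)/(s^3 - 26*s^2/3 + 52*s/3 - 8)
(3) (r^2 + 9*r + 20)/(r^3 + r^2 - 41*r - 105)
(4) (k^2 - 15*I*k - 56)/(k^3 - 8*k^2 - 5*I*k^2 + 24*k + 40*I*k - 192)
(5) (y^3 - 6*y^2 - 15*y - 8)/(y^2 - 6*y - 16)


(1) = (-b + p)/(-b + 2*p)
(2) = (3*s - 7)/(3*s - 6)
(3) = (r + 4)/(r^2 - 4*r - 21)
(4) = (k - 7*I)/(k^2 + k*(-8 + 3*I) - 24*I)
(5) = (y^2 + 2*y + 1)/(y + 2)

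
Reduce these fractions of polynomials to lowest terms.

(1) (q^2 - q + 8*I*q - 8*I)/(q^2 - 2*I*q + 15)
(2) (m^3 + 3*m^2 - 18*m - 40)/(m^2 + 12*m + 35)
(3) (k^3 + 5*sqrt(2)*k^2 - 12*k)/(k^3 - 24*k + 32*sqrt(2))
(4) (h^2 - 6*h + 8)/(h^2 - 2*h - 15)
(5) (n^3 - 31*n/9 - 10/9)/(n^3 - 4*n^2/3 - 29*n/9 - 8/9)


(1) = (q^2 + q*(-1 + 8*I) - 8*I)/(q^2 - 2*I*q + 15)
(2) = (m^2 - 2*m - 8)/(m + 7)
(3) = (k^3 + 5*sqrt(2)*k^2 - 12*k)/(k^3 - 24*k + 32*sqrt(2))
(4) = (h^2 - 6*h + 8)/(h^2 - 2*h - 15)
(5) = (3*n^2 - n - 10)/(3*n^2 - 5*n - 8)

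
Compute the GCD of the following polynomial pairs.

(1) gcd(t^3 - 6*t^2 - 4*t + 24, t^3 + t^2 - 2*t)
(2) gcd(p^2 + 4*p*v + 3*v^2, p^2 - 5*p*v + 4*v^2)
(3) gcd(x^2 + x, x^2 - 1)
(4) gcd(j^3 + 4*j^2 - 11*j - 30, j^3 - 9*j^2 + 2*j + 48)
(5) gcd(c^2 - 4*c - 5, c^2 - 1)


(1) = gcd((t - 6)*(t - 2)*(t + 2), t*(t - 1)*(t + 2)) = t + 2
(2) = 1
(3) = x + 1
(4) = gcd((j - 3)*(j + 2)*(j + 5), (j - 8)*(j - 3)*(j + 2)) = j^2 - j - 6
(5) = c + 1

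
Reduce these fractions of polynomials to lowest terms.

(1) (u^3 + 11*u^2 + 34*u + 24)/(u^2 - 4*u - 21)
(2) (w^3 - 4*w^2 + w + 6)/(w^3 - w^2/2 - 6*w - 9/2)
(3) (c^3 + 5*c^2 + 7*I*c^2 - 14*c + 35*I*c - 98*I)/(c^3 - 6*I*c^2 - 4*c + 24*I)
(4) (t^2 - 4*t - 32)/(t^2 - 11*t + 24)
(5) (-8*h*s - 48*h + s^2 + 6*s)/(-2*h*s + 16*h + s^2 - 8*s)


(1) = (u^3 + 11*u^2 + 34*u + 24)/(u^2 - 4*u - 21)
(2) = (2*w - 4)/(2*w + 3)
(3) = (c^2 + c*(7 + 7*I) + 49*I)/(c^2 + c*(2 - 6*I) - 12*I)
(4) = (t + 4)/(t - 3)
(5) = (-8*h*s - 48*h + s^2 + 6*s)/(-2*h*s + 16*h + s^2 - 8*s)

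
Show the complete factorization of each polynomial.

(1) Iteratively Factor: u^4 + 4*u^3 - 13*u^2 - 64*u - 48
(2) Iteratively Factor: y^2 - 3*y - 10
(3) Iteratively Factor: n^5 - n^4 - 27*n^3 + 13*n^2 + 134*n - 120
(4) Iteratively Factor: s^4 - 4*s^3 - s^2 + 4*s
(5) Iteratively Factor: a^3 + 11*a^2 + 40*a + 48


(1) = (u - 4)*(u^3 + 8*u^2 + 19*u + 12) = (u - 4)*(u + 3)*(u^2 + 5*u + 4) = (u - 4)*(u + 3)*(u + 4)*(u + 1)
(2) = (y - 5)*(y + 2)
(3) = (n - 5)*(n^4 + 4*n^3 - 7*n^2 - 22*n + 24) = (n - 5)*(n + 3)*(n^3 + n^2 - 10*n + 8) = (n - 5)*(n - 1)*(n + 3)*(n^2 + 2*n - 8) = (n - 5)*(n - 1)*(n + 3)*(n + 4)*(n - 2)
(4) = (s - 1)*(s^3 - 3*s^2 - 4*s) = (s - 4)*(s - 1)*(s^2 + s) = s*(s - 4)*(s - 1)*(s + 1)
(5) = (a + 3)*(a^2 + 8*a + 16) = (a + 3)*(a + 4)*(a + 4)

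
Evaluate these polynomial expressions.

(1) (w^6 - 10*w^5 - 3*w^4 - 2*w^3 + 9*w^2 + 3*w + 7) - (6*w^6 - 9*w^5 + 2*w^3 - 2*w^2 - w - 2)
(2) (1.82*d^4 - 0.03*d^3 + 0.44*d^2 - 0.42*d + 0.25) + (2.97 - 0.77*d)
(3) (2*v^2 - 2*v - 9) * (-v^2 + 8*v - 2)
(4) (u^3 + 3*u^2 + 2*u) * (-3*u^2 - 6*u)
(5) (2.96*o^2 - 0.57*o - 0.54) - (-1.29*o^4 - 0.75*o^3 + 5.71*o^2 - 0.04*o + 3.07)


(1) = -5*w^6 - w^5 - 3*w^4 - 4*w^3 + 11*w^2 + 4*w + 9
(2) = 1.82*d^4 - 0.03*d^3 + 0.44*d^2 - 1.19*d + 3.22
(3) = -2*v^4 + 18*v^3 - 11*v^2 - 68*v + 18
(4) = -3*u^5 - 15*u^4 - 24*u^3 - 12*u^2
(5) = 1.29*o^4 + 0.75*o^3 - 2.75*o^2 - 0.53*o - 3.61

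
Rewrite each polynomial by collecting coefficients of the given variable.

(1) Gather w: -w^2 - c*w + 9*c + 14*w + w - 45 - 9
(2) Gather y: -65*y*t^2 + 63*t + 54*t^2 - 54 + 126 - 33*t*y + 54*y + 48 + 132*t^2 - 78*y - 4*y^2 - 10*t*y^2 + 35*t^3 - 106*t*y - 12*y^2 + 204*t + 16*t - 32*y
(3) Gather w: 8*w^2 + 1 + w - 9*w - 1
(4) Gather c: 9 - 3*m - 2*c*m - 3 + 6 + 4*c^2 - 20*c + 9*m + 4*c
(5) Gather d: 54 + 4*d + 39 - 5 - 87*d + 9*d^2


(1) = 9*c - w^2 + w*(15 - c) - 54
(2) = 35*t^3 + 186*t^2 + 283*t + y^2*(-10*t - 16) + y*(-65*t^2 - 139*t - 56) + 120
(3) = 8*w^2 - 8*w
(4) = 4*c^2 + c*(-2*m - 16) + 6*m + 12
(5) = 9*d^2 - 83*d + 88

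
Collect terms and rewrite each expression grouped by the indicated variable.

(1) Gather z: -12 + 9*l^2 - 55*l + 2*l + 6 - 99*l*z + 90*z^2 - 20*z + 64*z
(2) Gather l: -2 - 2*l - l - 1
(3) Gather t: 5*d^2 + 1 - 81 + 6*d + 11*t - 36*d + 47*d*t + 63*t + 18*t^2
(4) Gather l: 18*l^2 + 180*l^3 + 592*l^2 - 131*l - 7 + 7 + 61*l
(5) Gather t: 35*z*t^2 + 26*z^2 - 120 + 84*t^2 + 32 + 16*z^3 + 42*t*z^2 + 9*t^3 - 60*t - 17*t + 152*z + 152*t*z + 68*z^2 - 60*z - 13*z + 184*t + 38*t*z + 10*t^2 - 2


(1) = 9*l^2 - 53*l + 90*z^2 + z*(44 - 99*l) - 6
(2) = -3*l - 3
(3) = 5*d^2 - 30*d + 18*t^2 + t*(47*d + 74) - 80
(4) = 180*l^3 + 610*l^2 - 70*l
(5) = 9*t^3 + t^2*(35*z + 94) + t*(42*z^2 + 190*z + 107) + 16*z^3 + 94*z^2 + 79*z - 90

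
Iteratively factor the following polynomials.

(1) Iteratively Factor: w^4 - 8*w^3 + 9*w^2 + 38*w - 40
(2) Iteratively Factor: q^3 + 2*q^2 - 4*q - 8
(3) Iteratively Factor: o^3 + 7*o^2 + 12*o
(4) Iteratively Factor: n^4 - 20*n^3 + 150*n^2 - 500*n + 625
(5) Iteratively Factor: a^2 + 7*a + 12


(1) = (w + 2)*(w^3 - 10*w^2 + 29*w - 20) = (w - 5)*(w + 2)*(w^2 - 5*w + 4) = (w - 5)*(w - 4)*(w + 2)*(w - 1)
(2) = (q - 2)*(q^2 + 4*q + 4) = (q - 2)*(q + 2)*(q + 2)
(3) = (o + 4)*(o^2 + 3*o) = o*(o + 4)*(o + 3)
(4) = (n - 5)*(n^3 - 15*n^2 + 75*n - 125) = (n - 5)^2*(n^2 - 10*n + 25) = (n - 5)^3*(n - 5)
(5) = (a + 3)*(a + 4)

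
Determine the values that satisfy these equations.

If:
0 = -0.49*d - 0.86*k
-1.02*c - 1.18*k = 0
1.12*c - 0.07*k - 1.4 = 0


Then:
c = 1.19
d = 1.80
k = -1.03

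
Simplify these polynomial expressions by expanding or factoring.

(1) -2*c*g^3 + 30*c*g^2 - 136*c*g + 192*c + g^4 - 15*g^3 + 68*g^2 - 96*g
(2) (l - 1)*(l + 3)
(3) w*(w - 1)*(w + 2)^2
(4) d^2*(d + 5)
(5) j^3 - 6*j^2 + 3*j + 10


(1) = (-2*c + g)*(g - 8)*(g - 4)*(g - 3)
(2) = l^2 + 2*l - 3
(3) = w^4 + 3*w^3 - 4*w
(4) = d^3 + 5*d^2
(5) = (j - 5)*(j - 2)*(j + 1)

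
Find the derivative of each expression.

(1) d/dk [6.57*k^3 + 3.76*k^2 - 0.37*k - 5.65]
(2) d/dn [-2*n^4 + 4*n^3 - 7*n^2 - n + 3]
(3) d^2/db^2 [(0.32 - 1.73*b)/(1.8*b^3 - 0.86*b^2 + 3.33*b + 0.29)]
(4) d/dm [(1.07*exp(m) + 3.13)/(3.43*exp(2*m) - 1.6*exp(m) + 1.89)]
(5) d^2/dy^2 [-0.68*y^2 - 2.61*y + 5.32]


(1) = 19.71*k^2 + 7.52*k - 0.37
(2) = -8*n^3 + 12*n^2 - 14*n - 1
(3) = (-33.6312*b^5 + 28.50984*b^4 + 10.254464*b^3 + 23.765232*b^2 - 9.089508*b + 10.597834)/(5.832*b^9 - 8.3592*b^8 + 36.36144*b^7 - 28.746296*b^6 + 64.575144*b^5 - 17.53635*b^4 + 32.397165*b^3 + 9.430365*b^2 + 0.840159*b + 0.024389)
(4) = (-3.6701*exp(2*m) - 21.4718*exp(m) + 7.0303)*exp(m)/(11.7649*exp(4*m) - 10.976*exp(3*m) + 15.5254*exp(2*m) - 6.048*exp(m) + 3.5721)
(5) = -1.36000000000000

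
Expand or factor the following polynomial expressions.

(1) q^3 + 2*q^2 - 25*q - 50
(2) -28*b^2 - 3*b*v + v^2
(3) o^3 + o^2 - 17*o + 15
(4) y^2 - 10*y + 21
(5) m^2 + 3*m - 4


(1) = (q - 5)*(q + 2)*(q + 5)
(2) = (-7*b + v)*(4*b + v)
(3) = (o - 3)*(o - 1)*(o + 5)
(4) = (y - 7)*(y - 3)
(5) = (m - 1)*(m + 4)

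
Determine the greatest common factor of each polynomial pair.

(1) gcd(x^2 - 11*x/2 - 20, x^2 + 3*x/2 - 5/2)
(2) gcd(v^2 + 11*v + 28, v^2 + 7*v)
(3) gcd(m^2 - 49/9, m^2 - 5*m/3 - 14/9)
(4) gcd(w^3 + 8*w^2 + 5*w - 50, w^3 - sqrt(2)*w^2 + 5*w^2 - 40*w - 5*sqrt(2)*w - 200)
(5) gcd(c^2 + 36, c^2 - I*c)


(1) = x + 5/2
(2) = gcd((v + 4)*(v + 7), v*(v + 7)) = v + 7
(3) = m - 7/3
(4) = gcd((w - 2)*(w + 5)^2, (w + 5)*(w - 5*sqrt(2))*(w + 4*sqrt(2))) = w + 5
(5) = 1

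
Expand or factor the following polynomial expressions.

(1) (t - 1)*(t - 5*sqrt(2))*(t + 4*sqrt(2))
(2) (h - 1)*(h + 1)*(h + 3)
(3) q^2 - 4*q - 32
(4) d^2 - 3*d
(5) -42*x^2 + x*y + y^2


(1) = t^3 - sqrt(2)*t^2 - t^2 - 40*t + sqrt(2)*t + 40
(2) = h^3 + 3*h^2 - h - 3
(3) = (q - 8)*(q + 4)
(4) = d*(d - 3)
(5) = (-6*x + y)*(7*x + y)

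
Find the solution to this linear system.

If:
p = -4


Then:
p = -4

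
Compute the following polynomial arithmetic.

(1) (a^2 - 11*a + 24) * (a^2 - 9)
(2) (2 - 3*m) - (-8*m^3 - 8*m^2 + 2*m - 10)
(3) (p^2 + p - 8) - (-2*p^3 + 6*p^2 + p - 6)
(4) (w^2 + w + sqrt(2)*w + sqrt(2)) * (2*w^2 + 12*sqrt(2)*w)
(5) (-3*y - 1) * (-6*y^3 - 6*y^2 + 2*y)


(1) = a^4 - 11*a^3 + 15*a^2 + 99*a - 216
(2) = 8*m^3 + 8*m^2 - 5*m + 12
(3) = 2*p^3 - 5*p^2 - 2
(4) = 2*w^4 + 2*w^3 + 14*sqrt(2)*w^3 + 14*sqrt(2)*w^2 + 24*w^2 + 24*w
(5) = 18*y^4 + 24*y^3 - 2*y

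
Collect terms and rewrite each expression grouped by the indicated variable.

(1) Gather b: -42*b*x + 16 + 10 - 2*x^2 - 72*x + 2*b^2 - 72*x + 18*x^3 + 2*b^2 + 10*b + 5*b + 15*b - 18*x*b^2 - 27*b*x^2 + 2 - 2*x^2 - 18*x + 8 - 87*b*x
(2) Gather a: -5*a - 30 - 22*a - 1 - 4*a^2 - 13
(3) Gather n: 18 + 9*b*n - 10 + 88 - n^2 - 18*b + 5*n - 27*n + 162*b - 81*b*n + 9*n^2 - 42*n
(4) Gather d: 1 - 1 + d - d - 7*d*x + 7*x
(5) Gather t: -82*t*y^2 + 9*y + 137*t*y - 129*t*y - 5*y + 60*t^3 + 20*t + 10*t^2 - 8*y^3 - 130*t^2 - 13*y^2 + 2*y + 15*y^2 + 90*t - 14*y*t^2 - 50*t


(1) = b^2*(4 - 18*x) + b*(-27*x^2 - 129*x + 30) + 18*x^3 - 4*x^2 - 162*x + 36
(2) = -4*a^2 - 27*a - 44
(3) = 144*b + 8*n^2 + n*(-72*b - 64) + 96
(4) = -7*d*x + 7*x
(5) = 60*t^3 + t^2*(-14*y - 120) + t*(-82*y^2 + 8*y + 60) - 8*y^3 + 2*y^2 + 6*y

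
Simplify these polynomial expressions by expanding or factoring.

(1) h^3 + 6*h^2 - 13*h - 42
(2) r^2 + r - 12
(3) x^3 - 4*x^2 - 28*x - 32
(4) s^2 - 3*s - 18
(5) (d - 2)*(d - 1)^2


(1) = (h - 3)*(h + 2)*(h + 7)
(2) = (r - 3)*(r + 4)
(3) = (x - 8)*(x + 2)^2
(4) = (s - 6)*(s + 3)
(5) = d^3 - 4*d^2 + 5*d - 2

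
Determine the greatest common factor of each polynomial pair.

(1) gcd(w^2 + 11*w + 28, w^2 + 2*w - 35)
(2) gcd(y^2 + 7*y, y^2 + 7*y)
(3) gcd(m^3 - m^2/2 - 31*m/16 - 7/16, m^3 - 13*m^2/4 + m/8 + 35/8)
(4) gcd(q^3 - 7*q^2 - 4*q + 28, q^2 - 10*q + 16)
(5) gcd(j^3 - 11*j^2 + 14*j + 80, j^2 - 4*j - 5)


(1) = w + 7
(2) = gcd(y*(y + 7), y*(y + 7)) = y^2 + 7*y
(3) = gcd((m - 7/4)*(m + 1/4)*(m + 1), (m - 5/2)*(m - 7/4)*(m + 1)) = m^2 - 3*m/4 - 7/4
(4) = q - 2
(5) = gcd((j - 8)*(j - 5)*(j + 2), (j - 5)*(j + 1)) = j - 5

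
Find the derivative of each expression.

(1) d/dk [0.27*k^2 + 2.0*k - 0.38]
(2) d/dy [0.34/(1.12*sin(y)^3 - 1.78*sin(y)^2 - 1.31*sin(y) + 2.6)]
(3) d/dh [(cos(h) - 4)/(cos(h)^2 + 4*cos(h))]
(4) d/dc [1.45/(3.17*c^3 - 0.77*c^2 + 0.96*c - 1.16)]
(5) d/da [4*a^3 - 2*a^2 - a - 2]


(1) = 0.54*k + 2.0
(2) = (-1.1424*sin(y)^2 + 1.2104*sin(y) + 0.4454)*cos(y)/(1.12*sin(y)^3 - 1.78*sin(y)^2 - 1.31*sin(y) + 2.6)^2
(3) = (sin(h) - 16*sin(h)/cos(h)^2 - 8*tan(h))/(cos(h) + 4)^2
(4) = (-13.7895*c^2 + 2.233*c - 1.392)/(3.17*c^3 - 0.77*c^2 + 0.96*c - 1.16)^2
(5) = 12*a^2 - 4*a - 1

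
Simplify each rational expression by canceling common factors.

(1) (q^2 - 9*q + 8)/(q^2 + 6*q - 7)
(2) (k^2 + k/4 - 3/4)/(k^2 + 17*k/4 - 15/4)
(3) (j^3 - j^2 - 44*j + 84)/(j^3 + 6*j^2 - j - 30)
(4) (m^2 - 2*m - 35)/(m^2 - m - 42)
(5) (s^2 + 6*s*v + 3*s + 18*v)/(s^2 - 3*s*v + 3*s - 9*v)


(1) = (q - 8)/(q + 7)
(2) = (k + 1)/(k + 5)
(3) = (j^2 + j - 42)/(j^2 + 8*j + 15)
(4) = (m + 5)/(m + 6)
(5) = (s + 6*v)/(s - 3*v)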